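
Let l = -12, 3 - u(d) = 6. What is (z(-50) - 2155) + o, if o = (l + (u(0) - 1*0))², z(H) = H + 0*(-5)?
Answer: -1980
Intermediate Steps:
u(d) = -3 (u(d) = 3 - 1*6 = 3 - 6 = -3)
z(H) = H (z(H) = H + 0 = H)
o = 225 (o = (-12 + (-3 - 1*0))² = (-12 + (-3 + 0))² = (-12 - 3)² = (-15)² = 225)
(z(-50) - 2155) + o = (-50 - 2155) + 225 = -2205 + 225 = -1980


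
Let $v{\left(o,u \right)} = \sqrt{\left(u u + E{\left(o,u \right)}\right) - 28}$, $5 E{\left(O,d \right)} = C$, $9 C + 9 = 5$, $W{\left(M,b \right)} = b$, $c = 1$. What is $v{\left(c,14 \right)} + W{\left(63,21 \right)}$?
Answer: $21 + \frac{2 \sqrt{9445}}{15} \approx 33.958$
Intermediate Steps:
$C = - \frac{4}{9}$ ($C = -1 + \frac{1}{9} \cdot 5 = -1 + \frac{5}{9} = - \frac{4}{9} \approx -0.44444$)
$E{\left(O,d \right)} = - \frac{4}{45}$ ($E{\left(O,d \right)} = \frac{1}{5} \left(- \frac{4}{9}\right) = - \frac{4}{45}$)
$v{\left(o,u \right)} = \sqrt{- \frac{1264}{45} + u^{2}}$ ($v{\left(o,u \right)} = \sqrt{\left(u u - \frac{4}{45}\right) - 28} = \sqrt{\left(u^{2} - \frac{4}{45}\right) - 28} = \sqrt{\left(- \frac{4}{45} + u^{2}\right) - 28} = \sqrt{- \frac{1264}{45} + u^{2}}$)
$v{\left(c,14 \right)} + W{\left(63,21 \right)} = \frac{\sqrt{-6320 + 225 \cdot 14^{2}}}{15} + 21 = \frac{\sqrt{-6320 + 225 \cdot 196}}{15} + 21 = \frac{\sqrt{-6320 + 44100}}{15} + 21 = \frac{\sqrt{37780}}{15} + 21 = \frac{2 \sqrt{9445}}{15} + 21 = 21 + \frac{2 \sqrt{9445}}{15}$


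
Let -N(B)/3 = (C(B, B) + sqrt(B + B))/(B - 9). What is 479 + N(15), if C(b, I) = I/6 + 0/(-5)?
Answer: 1911/4 - sqrt(30)/2 ≈ 475.01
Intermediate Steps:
C(b, I) = I/6 (C(b, I) = I*(1/6) + 0*(-1/5) = I/6 + 0 = I/6)
N(B) = -3*(B/6 + sqrt(2)*sqrt(B))/(-9 + B) (N(B) = -3*(B/6 + sqrt(B + B))/(B - 9) = -3*(B/6 + sqrt(2*B))/(-9 + B) = -3*(B/6 + sqrt(2)*sqrt(B))/(-9 + B))
479 + N(15) = 479 + (-1*15 - 6*sqrt(2)*sqrt(15))/(2*(-9 + 15)) = 479 + (1/2)*(-15 - 6*sqrt(30))/6 = 479 + (1/2)*(1/6)*(-15 - 6*sqrt(30)) = 479 + (-5/4 - sqrt(30)/2) = 1911/4 - sqrt(30)/2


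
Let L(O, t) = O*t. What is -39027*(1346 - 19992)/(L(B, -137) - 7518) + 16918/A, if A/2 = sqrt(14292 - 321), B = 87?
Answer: -242565814/6479 + 8459*sqrt(13971)/13971 ≈ -37367.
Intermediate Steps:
A = 2*sqrt(13971) (A = 2*sqrt(14292 - 321) = 2*sqrt(13971) ≈ 236.40)
-39027*(1346 - 19992)/(L(B, -137) - 7518) + 16918/A = -39027*(1346 - 19992)/(87*(-137) - 7518) + 16918/((2*sqrt(13971))) = -39027*(-18646/(-11919 - 7518)) + 16918*(sqrt(13971)/27942) = -39027/((-19437*(-1/18646))) + 8459*sqrt(13971)/13971 = -39027/19437/18646 + 8459*sqrt(13971)/13971 = -39027*18646/19437 + 8459*sqrt(13971)/13971 = -242565814/6479 + 8459*sqrt(13971)/13971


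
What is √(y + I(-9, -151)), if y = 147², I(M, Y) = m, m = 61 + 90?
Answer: 16*√85 ≈ 147.51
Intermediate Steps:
m = 151
I(M, Y) = 151
y = 21609
√(y + I(-9, -151)) = √(21609 + 151) = √21760 = 16*√85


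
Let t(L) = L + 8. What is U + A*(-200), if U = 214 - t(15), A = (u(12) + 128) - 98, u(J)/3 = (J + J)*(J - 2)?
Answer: -149809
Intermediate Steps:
t(L) = 8 + L
u(J) = 6*J*(-2 + J) (u(J) = 3*((J + J)*(J - 2)) = 3*((2*J)*(-2 + J)) = 3*(2*J*(-2 + J)) = 6*J*(-2 + J))
A = 750 (A = (6*12*(-2 + 12) + 128) - 98 = (6*12*10 + 128) - 98 = (720 + 128) - 98 = 848 - 98 = 750)
U = 191 (U = 214 - (8 + 15) = 214 - 1*23 = 214 - 23 = 191)
U + A*(-200) = 191 + 750*(-200) = 191 - 150000 = -149809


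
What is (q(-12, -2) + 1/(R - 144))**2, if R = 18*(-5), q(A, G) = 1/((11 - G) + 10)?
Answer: 44521/28965924 ≈ 0.0015370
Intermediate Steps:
q(A, G) = 1/(21 - G)
R = -90
(q(-12, -2) + 1/(R - 144))**2 = (-1/(-21 - 2) + 1/(-90 - 144))**2 = (-1/(-23) + 1/(-234))**2 = (-1*(-1/23) - 1/234)**2 = (1/23 - 1/234)**2 = (211/5382)**2 = 44521/28965924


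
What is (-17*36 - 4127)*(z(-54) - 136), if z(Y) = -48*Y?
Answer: -11638984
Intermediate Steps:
(-17*36 - 4127)*(z(-54) - 136) = (-17*36 - 4127)*(-48*(-54) - 136) = (-612 - 4127)*(2592 - 136) = -4739*2456 = -11638984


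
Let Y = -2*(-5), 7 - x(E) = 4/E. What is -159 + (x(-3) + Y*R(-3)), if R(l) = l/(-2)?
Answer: -407/3 ≈ -135.67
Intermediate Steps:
x(E) = 7 - 4/E
R(l) = -l/2 (R(l) = l*(-½) = -l/2)
Y = 10
-159 + (x(-3) + Y*R(-3)) = -159 + ((7 - 4/(-3)) + 10*(-½*(-3))) = -159 + ((7 - 4*(-⅓)) + 10*(3/2)) = -159 + ((7 + 4/3) + 15) = -159 + (25/3 + 15) = -159 + 70/3 = -407/3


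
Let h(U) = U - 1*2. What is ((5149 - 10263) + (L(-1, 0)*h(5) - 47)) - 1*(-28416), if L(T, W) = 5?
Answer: 23270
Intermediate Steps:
h(U) = -2 + U (h(U) = U - 2 = -2 + U)
((5149 - 10263) + (L(-1, 0)*h(5) - 47)) - 1*(-28416) = ((5149 - 10263) + (5*(-2 + 5) - 47)) - 1*(-28416) = (-5114 + (5*3 - 47)) + 28416 = (-5114 + (15 - 47)) + 28416 = (-5114 - 32) + 28416 = -5146 + 28416 = 23270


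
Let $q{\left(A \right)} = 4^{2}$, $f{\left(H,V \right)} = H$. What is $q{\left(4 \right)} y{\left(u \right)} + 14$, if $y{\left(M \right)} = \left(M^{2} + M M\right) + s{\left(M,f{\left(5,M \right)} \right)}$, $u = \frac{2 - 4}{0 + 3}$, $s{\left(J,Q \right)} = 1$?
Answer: $\frac{398}{9} \approx 44.222$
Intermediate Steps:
$q{\left(A \right)} = 16$
$u = - \frac{2}{3} \approx -0.66667$
$y{\left(M \right)} = 1 + 2 M^{2}$ ($y{\left(M \right)} = \left(M^{2} + M M\right) + 1 = \left(M^{2} + M^{2}\right) + 1 = 2 M^{2} + 1 = 1 + 2 M^{2}$)
$q{\left(4 \right)} y{\left(u \right)} + 14 = 16 \left(1 + 2 \left(- \frac{2}{3}\right)^{2}\right) + 14 = 16 \left(1 + 2 \cdot \frac{4}{9}\right) + 14 = 16 \left(1 + \frac{8}{9}\right) + 14 = 16 \cdot \frac{17}{9} + 14 = \frac{272}{9} + 14 = \frac{398}{9}$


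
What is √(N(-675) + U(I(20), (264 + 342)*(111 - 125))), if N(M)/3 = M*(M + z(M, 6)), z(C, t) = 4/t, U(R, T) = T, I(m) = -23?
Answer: √1357041 ≈ 1164.9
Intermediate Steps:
N(M) = 3*M*(⅔ + M) (N(M) = 3*(M*(M + 4/6)) = 3*(M*(M + 4*(⅙))) = 3*(M*(M + ⅔)) = 3*(M*(⅔ + M)) = 3*M*(⅔ + M))
√(N(-675) + U(I(20), (264 + 342)*(111 - 125))) = √(-675*(2 + 3*(-675)) + (264 + 342)*(111 - 125)) = √(-675*(2 - 2025) + 606*(-14)) = √(-675*(-2023) - 8484) = √(1365525 - 8484) = √1357041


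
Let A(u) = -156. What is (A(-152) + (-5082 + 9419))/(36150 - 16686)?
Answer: 4181/19464 ≈ 0.21481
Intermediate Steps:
(A(-152) + (-5082 + 9419))/(36150 - 16686) = (-156 + (-5082 + 9419))/(36150 - 16686) = (-156 + 4337)/19464 = 4181*(1/19464) = 4181/19464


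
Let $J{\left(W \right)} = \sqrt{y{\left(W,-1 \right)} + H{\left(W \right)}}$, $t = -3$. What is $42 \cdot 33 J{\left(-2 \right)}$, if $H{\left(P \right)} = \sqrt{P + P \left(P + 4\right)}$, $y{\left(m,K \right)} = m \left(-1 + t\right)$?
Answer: $1386 \sqrt{8 + i \sqrt{6}} \approx 3964.9 + 593.4 i$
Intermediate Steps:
$y{\left(m,K \right)} = - 4 m$ ($y{\left(m,K \right)} = m \left(-1 - 3\right) = m \left(-4\right) = - 4 m$)
$H{\left(P \right)} = \sqrt{P + P \left(4 + P\right)}$
$J{\left(W \right)} = \sqrt{\sqrt{W \left(5 + W\right)} - 4 W}$ ($J{\left(W \right)} = \sqrt{- 4 W + \sqrt{W \left(5 + W\right)}} = \sqrt{\sqrt{W \left(5 + W\right)} - 4 W}$)
$42 \cdot 33 J{\left(-2 \right)} = 42 \cdot 33 \sqrt{\sqrt{- 2 \left(5 - 2\right)} - -8} = 1386 \sqrt{\sqrt{\left(-2\right) 3} + 8} = 1386 \sqrt{\sqrt{-6} + 8} = 1386 \sqrt{i \sqrt{6} + 8} = 1386 \sqrt{8 + i \sqrt{6}}$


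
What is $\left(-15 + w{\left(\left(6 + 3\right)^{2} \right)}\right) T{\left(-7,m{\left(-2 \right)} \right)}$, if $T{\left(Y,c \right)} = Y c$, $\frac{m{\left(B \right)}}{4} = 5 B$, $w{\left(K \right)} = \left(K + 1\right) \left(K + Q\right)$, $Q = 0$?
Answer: $1855560$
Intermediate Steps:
$w{\left(K \right)} = K \left(1 + K\right)$ ($w{\left(K \right)} = \left(K + 1\right) \left(K + 0\right) = \left(1 + K\right) K = K \left(1 + K\right)$)
$m{\left(B \right)} = 20 B$ ($m{\left(B \right)} = 4 \cdot 5 B = 20 B$)
$\left(-15 + w{\left(\left(6 + 3\right)^{2} \right)}\right) T{\left(-7,m{\left(-2 \right)} \right)} = \left(-15 + \left(6 + 3\right)^{2} \left(1 + \left(6 + 3\right)^{2}\right)\right) \left(- 7 \cdot 20 \left(-2\right)\right) = \left(-15 + 9^{2} \left(1 + 9^{2}\right)\right) \left(\left(-7\right) \left(-40\right)\right) = \left(-15 + 81 \left(1 + 81\right)\right) 280 = \left(-15 + 81 \cdot 82\right) 280 = \left(-15 + 6642\right) 280 = 6627 \cdot 280 = 1855560$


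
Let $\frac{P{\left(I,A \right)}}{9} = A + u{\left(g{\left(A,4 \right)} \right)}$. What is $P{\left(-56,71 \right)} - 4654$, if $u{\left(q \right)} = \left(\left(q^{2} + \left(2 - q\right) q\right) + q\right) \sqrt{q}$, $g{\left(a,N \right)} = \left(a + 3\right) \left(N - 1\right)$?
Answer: $-4015 + 5994 \sqrt{222} \approx 85294.0$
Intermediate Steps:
$g{\left(a,N \right)} = \left(-1 + N\right) \left(3 + a\right)$ ($g{\left(a,N \right)} = \left(3 + a\right) \left(-1 + N\right) = \left(-1 + N\right) \left(3 + a\right)$)
$u{\left(q \right)} = \sqrt{q} \left(q + q^{2} + q \left(2 - q\right)\right)$ ($u{\left(q \right)} = \left(\left(q^{2} + q \left(2 - q\right)\right) + q\right) \sqrt{q} = \left(q + q^{2} + q \left(2 - q\right)\right) \sqrt{q} = \sqrt{q} \left(q + q^{2} + q \left(2 - q\right)\right)$)
$P{\left(I,A \right)} = 9 A + 27 \left(9 + 3 A\right)^{\frac{3}{2}}$ ($P{\left(I,A \right)} = 9 \left(A + 3 \left(-3 - A + 3 \cdot 4 + 4 A\right)^{\frac{3}{2}}\right) = 9 \left(A + 3 \left(-3 - A + 12 + 4 A\right)^{\frac{3}{2}}\right) = 9 \left(A + 3 \left(9 + 3 A\right)^{\frac{3}{2}}\right) = 9 A + 27 \left(9 + 3 A\right)^{\frac{3}{2}}$)
$P{\left(-56,71 \right)} - 4654 = \left(9 \cdot 71 + 81 \sqrt{3} \left(3 + 71\right)^{\frac{3}{2}}\right) - 4654 = \left(639 + 81 \sqrt{3} \cdot 74^{\frac{3}{2}}\right) - 4654 = \left(639 + 81 \sqrt{3} \cdot 74 \sqrt{74}\right) - 4654 = \left(639 + 5994 \sqrt{222}\right) - 4654 = -4015 + 5994 \sqrt{222}$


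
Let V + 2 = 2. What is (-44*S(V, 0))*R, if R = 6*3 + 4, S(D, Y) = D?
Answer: 0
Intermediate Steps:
V = 0 (V = -2 + 2 = 0)
R = 22 (R = 18 + 4 = 22)
(-44*S(V, 0))*R = -44*0*22 = 0*22 = 0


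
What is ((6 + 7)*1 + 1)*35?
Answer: 490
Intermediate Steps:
((6 + 7)*1 + 1)*35 = (13*1 + 1)*35 = (13 + 1)*35 = 14*35 = 490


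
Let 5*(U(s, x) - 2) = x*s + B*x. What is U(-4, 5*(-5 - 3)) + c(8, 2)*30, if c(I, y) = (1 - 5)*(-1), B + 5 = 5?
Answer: 154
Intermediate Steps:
B = 0 (B = -5 + 5 = 0)
U(s, x) = 2 + s*x/5 (U(s, x) = 2 + (x*s + 0*x)/5 = 2 + (s*x + 0)/5 = 2 + (s*x)/5 = 2 + s*x/5)
c(I, y) = 4 (c(I, y) = -4*(-1) = 4)
U(-4, 5*(-5 - 3)) + c(8, 2)*30 = (2 + (⅕)*(-4)*(5*(-5 - 3))) + 4*30 = (2 + (⅕)*(-4)*(5*(-8))) + 120 = (2 + (⅕)*(-4)*(-40)) + 120 = (2 + 32) + 120 = 34 + 120 = 154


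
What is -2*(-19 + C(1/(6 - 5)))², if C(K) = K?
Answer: -648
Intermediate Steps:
-2*(-19 + C(1/(6 - 5)))² = -2*(-19 + 1/(6 - 5))² = -2*(-19 + 1/1)² = -2*(-19 + 1)² = -2*(-18)² = -2*324 = -648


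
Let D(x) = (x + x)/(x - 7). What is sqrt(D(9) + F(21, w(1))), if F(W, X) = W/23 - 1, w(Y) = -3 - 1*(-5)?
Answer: sqrt(4715)/23 ≈ 2.9855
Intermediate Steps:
w(Y) = 2 (w(Y) = -3 + 5 = 2)
D(x) = 2*x/(-7 + x) (D(x) = (2*x)/(-7 + x) = 2*x/(-7 + x))
F(W, X) = -1 + W/23 (F(W, X) = W/23 - 1 = -1 + W/23)
sqrt(D(9) + F(21, w(1))) = sqrt(2*9/(-7 + 9) + (-1 + (1/23)*21)) = sqrt(2*9/2 + (-1 + 21/23)) = sqrt(2*9*(1/2) - 2/23) = sqrt(9 - 2/23) = sqrt(205/23) = sqrt(4715)/23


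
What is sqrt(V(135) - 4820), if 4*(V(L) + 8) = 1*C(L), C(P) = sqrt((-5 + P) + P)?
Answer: sqrt(-19312 + sqrt(265))/2 ≈ 69.454*I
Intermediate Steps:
C(P) = sqrt(-5 + 2*P)
V(L) = -8 + sqrt(-5 + 2*L)/4 (V(L) = -8 + (1*sqrt(-5 + 2*L))/4 = -8 + sqrt(-5 + 2*L)/4)
sqrt(V(135) - 4820) = sqrt((-8 + sqrt(-5 + 2*135)/4) - 4820) = sqrt((-8 + sqrt(-5 + 270)/4) - 4820) = sqrt((-8 + sqrt(265)/4) - 4820) = sqrt(-4828 + sqrt(265)/4)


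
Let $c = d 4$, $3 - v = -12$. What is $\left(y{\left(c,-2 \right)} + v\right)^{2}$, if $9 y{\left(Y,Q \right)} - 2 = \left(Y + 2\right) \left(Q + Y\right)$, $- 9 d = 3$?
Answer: $\frac{1471369}{6561} \approx 224.26$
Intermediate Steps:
$v = 15$ ($v = 3 - -12 = 3 + 12 = 15$)
$d = - \frac{1}{3}$ ($d = \left(- \frac{1}{9}\right) 3 = - \frac{1}{3} \approx -0.33333$)
$c = - \frac{4}{3}$ ($c = \left(- \frac{1}{3}\right) 4 = - \frac{4}{3} \approx -1.3333$)
$y{\left(Y,Q \right)} = \frac{2}{9} + \frac{\left(2 + Y\right) \left(Q + Y\right)}{9}$ ($y{\left(Y,Q \right)} = \frac{2}{9} + \frac{\left(Y + 2\right) \left(Q + Y\right)}{9} = \frac{2}{9} + \frac{\left(2 + Y\right) \left(Q + Y\right)}{9}$)
$\left(y{\left(c,-2 \right)} + v\right)^{2} = \left(\left(\frac{2}{9} + \frac{\left(- \frac{4}{3}\right)^{2}}{9} + \frac{2}{9} \left(-2\right) + \frac{2}{9} \left(- \frac{4}{3}\right) + \frac{1}{9} \left(-2\right) \left(- \frac{4}{3}\right)\right) + 15\right)^{2} = \left(\left(\frac{2}{9} + \frac{1}{9} \cdot \frac{16}{9} - \frac{4}{9} - \frac{8}{27} + \frac{8}{27}\right) + 15\right)^{2} = \left(\left(\frac{2}{9} + \frac{16}{81} - \frac{4}{9} - \frac{8}{27} + \frac{8}{27}\right) + 15\right)^{2} = \left(- \frac{2}{81} + 15\right)^{2} = \left(\frac{1213}{81}\right)^{2} = \frac{1471369}{6561}$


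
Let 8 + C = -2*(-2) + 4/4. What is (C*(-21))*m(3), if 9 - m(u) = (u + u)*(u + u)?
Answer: -1701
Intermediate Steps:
C = -3 (C = -8 + (-2*(-2) + 4/4) = -8 + (4 + 4*(1/4)) = -8 + (4 + 1) = -8 + 5 = -3)
m(u) = 9 - 4*u**2 (m(u) = 9 - (u + u)*(u + u) = 9 - 2*u*2*u = 9 - 4*u**2)
(C*(-21))*m(3) = (-3*(-21))*(9 - 4*3**2) = 63*(9 - 4*9) = 63*(9 - 36) = 63*(-27) = -1701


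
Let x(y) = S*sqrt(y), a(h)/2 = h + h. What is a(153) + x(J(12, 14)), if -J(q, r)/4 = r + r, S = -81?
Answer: 612 - 324*I*sqrt(7) ≈ 612.0 - 857.22*I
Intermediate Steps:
J(q, r) = -8*r (J(q, r) = -4*(r + r) = -8*r)
a(h) = 4*h (a(h) = 2*(h + h) = 2*(2*h) = 4*h)
x(y) = -81*sqrt(y)
a(153) + x(J(12, 14)) = 4*153 - 81*4*I*sqrt(7) = 612 - 324*I*sqrt(7)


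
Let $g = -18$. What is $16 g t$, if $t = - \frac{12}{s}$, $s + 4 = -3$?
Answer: $- \frac{3456}{7} \approx -493.71$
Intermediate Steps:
$s = -7$ ($s = -4 - 3 = -7$)
$t = \frac{12}{7}$ ($t = - \frac{12}{-7} = \left(-12\right) \left(- \frac{1}{7}\right) = \frac{12}{7} \approx 1.7143$)
$16 g t = 16 \left(-18\right) \frac{12}{7} = \left(-288\right) \frac{12}{7} = - \frac{3456}{7}$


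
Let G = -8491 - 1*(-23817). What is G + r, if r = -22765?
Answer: -7439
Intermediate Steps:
G = 15326 (G = -8491 + 23817 = 15326)
G + r = 15326 - 22765 = -7439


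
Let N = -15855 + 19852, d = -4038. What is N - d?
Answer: 8035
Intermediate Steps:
N = 3997
N - d = 3997 - 1*(-4038) = 3997 + 4038 = 8035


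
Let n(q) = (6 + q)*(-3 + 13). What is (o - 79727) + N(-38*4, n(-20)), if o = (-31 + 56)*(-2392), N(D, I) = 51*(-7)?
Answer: -139884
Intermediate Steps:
n(q) = 60 + 10*q (n(q) = (6 + q)*10 = 60 + 10*q)
N(D, I) = -357
o = -59800 (o = 25*(-2392) = -59800)
(o - 79727) + N(-38*4, n(-20)) = (-59800 - 79727) - 357 = -139527 - 357 = -139884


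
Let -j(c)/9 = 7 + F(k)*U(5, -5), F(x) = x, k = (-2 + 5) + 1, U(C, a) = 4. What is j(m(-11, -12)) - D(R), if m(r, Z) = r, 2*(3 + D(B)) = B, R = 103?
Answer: -511/2 ≈ -255.50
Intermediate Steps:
k = 4 (k = 3 + 1 = 4)
D(B) = -3 + B/2
j(c) = -207 (j(c) = -9*(7 + 4*4) = -9*(7 + 16) = -9*23 = -207)
j(m(-11, -12)) - D(R) = -207 - (-3 + (½)*103) = -207 - (-3 + 103/2) = -207 - 1*97/2 = -207 - 97/2 = -511/2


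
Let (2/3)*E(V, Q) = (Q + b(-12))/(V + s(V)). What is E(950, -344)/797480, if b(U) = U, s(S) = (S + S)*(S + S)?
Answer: -89/479943401000 ≈ -1.8544e-10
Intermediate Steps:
s(S) = 4*S² (s(S) = (2*S)*(2*S) = 4*S²)
E(V, Q) = 3*(-12 + Q)/(2*(V + 4*V²)) (E(V, Q) = 3*((Q - 12)/(V + 4*V²))/2 = 3*((-12 + Q)/(V + 4*V²))/2 = 3*(-12 + Q)/(2*(V + 4*V²)))
E(950, -344)/797480 = ((3/2)*(-12 - 344)/(950*(1 + 4*950)))/797480 = ((3/2)*(1/950)*(-356)/(1 + 3800))*(1/797480) = ((3/2)*(1/950)*(-356)/3801)*(1/797480) = ((3/2)*(1/950)*(1/3801)*(-356))*(1/797480) = -89/601825*1/797480 = -89/479943401000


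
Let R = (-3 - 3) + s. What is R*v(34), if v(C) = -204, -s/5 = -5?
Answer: -3876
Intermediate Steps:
s = 25 (s = -5*(-5) = 25)
R = 19 (R = (-3 - 3) + 25 = -6 + 25 = 19)
R*v(34) = 19*(-204) = -3876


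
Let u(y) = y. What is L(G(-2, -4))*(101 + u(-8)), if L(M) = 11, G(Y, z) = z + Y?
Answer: 1023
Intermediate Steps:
G(Y, z) = Y + z
L(G(-2, -4))*(101 + u(-8)) = 11*(101 - 8) = 11*93 = 1023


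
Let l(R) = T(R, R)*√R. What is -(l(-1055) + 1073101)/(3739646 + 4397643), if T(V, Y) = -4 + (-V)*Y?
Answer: -1073101/8137289 + 1113029*I*√1055/8137289 ≈ -0.13187 + 4.4428*I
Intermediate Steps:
T(V, Y) = -4 - V*Y
l(R) = √R*(-4 - R²) (l(R) = (-4 - R*R)*√R = (-4 - R²)*√R = √R*(-4 - R²))
-(l(-1055) + 1073101)/(3739646 + 4397643) = -(√(-1055)*(-4 - 1*(-1055)²) + 1073101)/(3739646 + 4397643) = -((I*√1055)*(-4 - 1*1113025) + 1073101)/8137289 = -((I*√1055)*(-4 - 1113025) + 1073101)/8137289 = -((I*√1055)*(-1113029) + 1073101)/8137289 = -(-1113029*I*√1055 + 1073101)/8137289 = -(1073101 - 1113029*I*√1055)/8137289 = -(1073101/8137289 - 1113029*I*√1055/8137289) = -1073101/8137289 + 1113029*I*√1055/8137289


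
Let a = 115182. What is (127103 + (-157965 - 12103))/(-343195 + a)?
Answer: 42965/228013 ≈ 0.18843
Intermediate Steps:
(127103 + (-157965 - 12103))/(-343195 + a) = (127103 + (-157965 - 12103))/(-343195 + 115182) = (127103 - 170068)/(-228013) = -42965*(-1/228013) = 42965/228013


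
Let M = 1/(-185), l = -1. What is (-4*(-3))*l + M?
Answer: -2221/185 ≈ -12.005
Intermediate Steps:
M = -1/185 ≈ -0.0054054
(-4*(-3))*l + M = -4*(-3)*(-1) - 1/185 = 12*(-1) - 1/185 = -12 - 1/185 = -2221/185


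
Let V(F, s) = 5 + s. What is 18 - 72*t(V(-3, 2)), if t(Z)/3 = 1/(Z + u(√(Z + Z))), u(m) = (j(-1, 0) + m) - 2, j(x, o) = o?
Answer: -882/11 + 216*√14/11 ≈ -6.7093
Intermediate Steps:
u(m) = -2 + m (u(m) = (0 + m) - 2 = m - 2 = -2 + m)
t(Z) = 3/(-2 + Z + √2*√Z) (t(Z) = 3/(Z + (-2 + √(Z + Z))) = 3/(Z + (-2 + √(2*Z))) = 3/(Z + (-2 + √2*√Z)) = 3/(-2 + Z + √2*√Z))
18 - 72*t(V(-3, 2)) = 18 - 216/(-2 + (5 + 2) + √2*√(5 + 2)) = 18 - 216/(-2 + 7 + √2*√7) = 18 - 216/(-2 + 7 + √14) = 18 - 216/(5 + √14)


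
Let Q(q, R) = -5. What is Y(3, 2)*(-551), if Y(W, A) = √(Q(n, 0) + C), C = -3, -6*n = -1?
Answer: -1102*I*√2 ≈ -1558.5*I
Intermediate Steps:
n = ⅙ (n = -⅙*(-1) = ⅙ ≈ 0.16667)
Y(W, A) = 2*I*√2 (Y(W, A) = √(-5 - 3) = √(-8) = 2*I*√2)
Y(3, 2)*(-551) = (2*I*√2)*(-551) = -1102*I*√2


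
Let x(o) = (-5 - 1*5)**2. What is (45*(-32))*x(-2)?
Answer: -144000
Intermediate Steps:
x(o) = 100 (x(o) = (-5 - 5)**2 = (-10)**2 = 100)
(45*(-32))*x(-2) = (45*(-32))*100 = -1440*100 = -144000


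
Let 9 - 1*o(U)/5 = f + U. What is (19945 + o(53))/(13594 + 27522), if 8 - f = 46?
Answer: 19915/41116 ≈ 0.48436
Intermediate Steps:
f = -38 (f = 8 - 1*46 = 8 - 46 = -38)
o(U) = 235 - 5*U (o(U) = 45 - 5*(-38 + U) = 45 + (190 - 5*U) = 235 - 5*U)
(19945 + o(53))/(13594 + 27522) = (19945 + (235 - 5*53))/(13594 + 27522) = (19945 + (235 - 265))/41116 = (19945 - 30)*(1/41116) = 19915*(1/41116) = 19915/41116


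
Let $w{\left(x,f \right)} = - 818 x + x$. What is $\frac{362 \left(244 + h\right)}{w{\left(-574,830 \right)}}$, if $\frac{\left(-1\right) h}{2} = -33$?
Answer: $\frac{56110}{234479} \approx 0.2393$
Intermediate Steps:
$h = 66$ ($h = \left(-2\right) \left(-33\right) = 66$)
$w{\left(x,f \right)} = - 817 x$
$\frac{362 \left(244 + h\right)}{w{\left(-574,830 \right)}} = \frac{362 \left(244 + 66\right)}{\left(-817\right) \left(-574\right)} = \frac{362 \cdot 310}{468958} = 112220 \cdot \frac{1}{468958} = \frac{56110}{234479}$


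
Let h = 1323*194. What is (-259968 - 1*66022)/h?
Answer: -23285/18333 ≈ -1.2701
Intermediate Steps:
h = 256662
(-259968 - 1*66022)/h = (-259968 - 1*66022)/256662 = (-259968 - 66022)*(1/256662) = -325990*1/256662 = -23285/18333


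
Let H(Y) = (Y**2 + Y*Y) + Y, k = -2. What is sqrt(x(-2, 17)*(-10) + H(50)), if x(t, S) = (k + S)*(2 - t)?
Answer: 5*sqrt(178) ≈ 66.708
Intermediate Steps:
H(Y) = Y + 2*Y**2 (H(Y) = (Y**2 + Y**2) + Y = 2*Y**2 + Y = Y + 2*Y**2)
x(t, S) = (-2 + S)*(2 - t)
sqrt(x(-2, 17)*(-10) + H(50)) = sqrt((-4 + 2*17 + 2*(-2) - 1*17*(-2))*(-10) + 50*(1 + 2*50)) = sqrt((-4 + 34 - 4 + 34)*(-10) + 50*(1 + 100)) = sqrt(60*(-10) + 50*101) = sqrt(-600 + 5050) = sqrt(4450) = 5*sqrt(178)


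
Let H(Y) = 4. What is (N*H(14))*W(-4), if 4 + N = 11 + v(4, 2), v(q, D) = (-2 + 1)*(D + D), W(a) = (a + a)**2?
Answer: 768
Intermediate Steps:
W(a) = 4*a**2 (W(a) = (2*a)**2 = 4*a**2)
v(q, D) = -2*D
N = 3 (N = -4 + (11 - 2*2) = -4 + (11 - 4) = -4 + 7 = 3)
(N*H(14))*W(-4) = (3*4)*(4*(-4)**2) = 12*(4*16) = 12*64 = 768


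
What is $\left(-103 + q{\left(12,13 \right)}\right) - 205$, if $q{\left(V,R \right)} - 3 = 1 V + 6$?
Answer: $-287$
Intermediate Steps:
$q{\left(V,R \right)} = 9 + V$ ($q{\left(V,R \right)} = 3 + \left(1 V + 6\right) = 3 + \left(V + 6\right) = 3 + \left(6 + V\right) = 9 + V$)
$\left(-103 + q{\left(12,13 \right)}\right) - 205 = \left(-103 + \left(9 + 12\right)\right) - 205 = \left(-103 + 21\right) - 205 = -82 - 205 = -287$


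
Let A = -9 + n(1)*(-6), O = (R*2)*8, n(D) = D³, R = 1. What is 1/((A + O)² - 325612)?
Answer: -1/325611 ≈ -3.0711e-6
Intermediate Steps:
O = 16 (O = (1*2)*8 = 2*8 = 16)
A = -15 (A = -9 + 1³*(-6) = -9 + 1*(-6) = -9 - 6 = -15)
1/((A + O)² - 325612) = 1/((-15 + 16)² - 325612) = 1/(1² - 325612) = 1/(1 - 325612) = 1/(-325611) = -1/325611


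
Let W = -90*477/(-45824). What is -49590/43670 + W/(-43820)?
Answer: -995789756043/876896953856 ≈ -1.1356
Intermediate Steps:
W = 21465/22912 (W = -42930*(-1/45824) = 21465/22912 ≈ 0.93685)
-49590/43670 + W/(-43820) = -49590/43670 + (21465/22912)/(-43820) = -49590*1/43670 + (21465/22912)*(-1/43820) = -4959/4367 - 4293/200800768 = -995789756043/876896953856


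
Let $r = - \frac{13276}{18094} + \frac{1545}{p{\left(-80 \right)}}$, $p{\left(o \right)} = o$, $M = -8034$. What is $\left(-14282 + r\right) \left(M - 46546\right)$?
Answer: $\frac{28248558452775}{36188} \approx 7.8061 \cdot 10^{8}$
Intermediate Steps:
$r = - \frac{2901731}{144752}$ ($r = - \frac{13276}{18094} + \frac{1545}{-80} = \left(-13276\right) \frac{1}{18094} + 1545 \left(- \frac{1}{80}\right) = - \frac{6638}{9047} - \frac{309}{16} = - \frac{2901731}{144752} \approx -20.046$)
$\left(-14282 + r\right) \left(M - 46546\right) = \left(-14282 - \frac{2901731}{144752}\right) \left(-8034 - 46546\right) = \left(- \frac{2070249795}{144752}\right) \left(-54580\right) = \frac{28248558452775}{36188}$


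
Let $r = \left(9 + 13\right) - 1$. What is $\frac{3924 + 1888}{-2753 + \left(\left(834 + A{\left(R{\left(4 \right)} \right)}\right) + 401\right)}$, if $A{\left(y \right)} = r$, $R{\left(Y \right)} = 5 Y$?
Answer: $- \frac{5812}{1497} \approx -3.8824$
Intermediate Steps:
$r = 21$ ($r = 22 - 1 = 21$)
$A{\left(y \right)} = 21$
$\frac{3924 + 1888}{-2753 + \left(\left(834 + A{\left(R{\left(4 \right)} \right)}\right) + 401\right)} = \frac{3924 + 1888}{-2753 + \left(\left(834 + 21\right) + 401\right)} = \frac{5812}{-2753 + \left(855 + 401\right)} = \frac{5812}{-2753 + 1256} = \frac{5812}{-1497} = 5812 \left(- \frac{1}{1497}\right) = - \frac{5812}{1497}$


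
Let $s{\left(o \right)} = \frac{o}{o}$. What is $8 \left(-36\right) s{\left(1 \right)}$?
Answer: $-288$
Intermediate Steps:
$s{\left(o \right)} = 1$
$8 \left(-36\right) s{\left(1 \right)} = 8 \left(-36\right) 1 = \left(-288\right) 1 = -288$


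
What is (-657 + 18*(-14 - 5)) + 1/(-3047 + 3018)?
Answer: -28972/29 ≈ -999.03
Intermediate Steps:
(-657 + 18*(-14 - 5)) + 1/(-3047 + 3018) = (-657 + 18*(-19)) + 1/(-29) = (-657 - 342) - 1/29 = -999 - 1/29 = -28972/29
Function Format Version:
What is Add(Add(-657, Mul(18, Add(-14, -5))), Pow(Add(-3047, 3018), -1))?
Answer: Rational(-28972, 29) ≈ -999.03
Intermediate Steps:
Add(Add(-657, Mul(18, Add(-14, -5))), Pow(Add(-3047, 3018), -1)) = Add(Add(-657, Mul(18, -19)), Pow(-29, -1)) = Add(Add(-657, -342), Rational(-1, 29)) = Add(-999, Rational(-1, 29)) = Rational(-28972, 29)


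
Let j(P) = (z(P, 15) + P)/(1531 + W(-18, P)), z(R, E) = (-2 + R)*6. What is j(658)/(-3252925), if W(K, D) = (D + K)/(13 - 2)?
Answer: -50534/56864381925 ≈ -8.8868e-7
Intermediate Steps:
z(R, E) = -12 + 6*R
W(K, D) = D/11 + K/11 (W(K, D) = (D + K)/11 = (D + K)*(1/11) = D/11 + K/11)
j(P) = (-12 + 7*P)/(16823/11 + P/11) (j(P) = ((-12 + 6*P) + P)/(1531 + (P/11 + (1/11)*(-18))) = (-12 + 7*P)/(1531 + (P/11 - 18/11)) = (-12 + 7*P)/(1531 + (-18/11 + P/11)) = (-12 + 7*P)/(16823/11 + P/11))
j(658)/(-3252925) = (11*(-12 + 7*658)/(16823 + 658))/(-3252925) = (11*(-12 + 4606)/17481)*(-1/3252925) = (11*(1/17481)*4594)*(-1/3252925) = (50534/17481)*(-1/3252925) = -50534/56864381925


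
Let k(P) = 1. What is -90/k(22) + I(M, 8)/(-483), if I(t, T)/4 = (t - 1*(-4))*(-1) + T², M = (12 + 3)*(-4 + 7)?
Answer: -14510/161 ≈ -90.124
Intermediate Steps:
M = 45 (M = 15*3 = 45)
I(t, T) = -16 - 4*t + 4*T² (I(t, T) = 4*((t - 1*(-4))*(-1) + T²) = 4*((t + 4)*(-1) + T²) = 4*((4 + t)*(-1) + T²) = 4*((-4 - t) + T²) = 4*(-4 + T² - t) = -16 - 4*t + 4*T²)
-90/k(22) + I(M, 8)/(-483) = -90/1 + (-16 - 4*45 + 4*8²)/(-483) = -90*1 + (-16 - 180 + 4*64)*(-1/483) = -90 + (-16 - 180 + 256)*(-1/483) = -90 + 60*(-1/483) = -90 - 20/161 = -14510/161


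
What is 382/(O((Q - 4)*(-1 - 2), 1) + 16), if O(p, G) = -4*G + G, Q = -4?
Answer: 382/13 ≈ 29.385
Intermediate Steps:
O(p, G) = -3*G
382/(O((Q - 4)*(-1 - 2), 1) + 16) = 382/(-3*1 + 16) = 382/(-3 + 16) = 382/13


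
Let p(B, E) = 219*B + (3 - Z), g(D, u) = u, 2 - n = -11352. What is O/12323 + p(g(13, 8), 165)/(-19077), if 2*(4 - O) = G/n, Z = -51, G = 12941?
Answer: -167962762899/1779443319556 ≈ -0.094391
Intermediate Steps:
n = 11354 (n = 2 - 1*(-11352) = 2 + 11352 = 11354)
O = 77891/22708 (O = 4 - 12941/(2*11354) = 4 - 1/2*12941/11354 = 4 - 12941/22708 = 77891/22708 ≈ 3.4301)
p(B, E) = 54 + 219*B (p(B, E) = 219*B + (3 - 1*(-51)) = 219*B + (3 + 51) = 219*B + 54 = 54 + 219*B)
O/12323 + p(g(13, 8), 165)/(-19077) = (77891/22708)/12323 + (54 + 219*8)/(-19077) = (77891/22708)*(1/12323) + (54 + 1752)*(-1/19077) = 77891/279830684 + 1806*(-1/19077) = 77891/279830684 - 602/6359 = -167962762899/1779443319556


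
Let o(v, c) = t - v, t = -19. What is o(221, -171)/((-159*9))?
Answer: 80/477 ≈ 0.16771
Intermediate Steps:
o(v, c) = -19 - v
o(221, -171)/((-159*9)) = (-19 - 1*221)/((-159*9)) = (-19 - 221)/(-1431) = -240*(-1/1431) = 80/477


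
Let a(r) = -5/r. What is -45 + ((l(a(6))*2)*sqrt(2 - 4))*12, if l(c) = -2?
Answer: -45 - 48*I*sqrt(2) ≈ -45.0 - 67.882*I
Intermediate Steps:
-45 + ((l(a(6))*2)*sqrt(2 - 4))*12 = -45 + ((-2*2)*sqrt(2 - 4))*12 = -45 - 4*I*sqrt(2)*12 = -45 - 48*I*sqrt(2)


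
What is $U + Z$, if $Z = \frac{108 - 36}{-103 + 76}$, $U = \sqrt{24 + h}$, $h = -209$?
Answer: $- \frac{8}{3} + i \sqrt{185} \approx -2.6667 + 13.601 i$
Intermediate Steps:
$U = i \sqrt{185}$ ($U = \sqrt{24 - 209} = \sqrt{-185} = i \sqrt{185} \approx 13.601 i$)
$Z = - \frac{8}{3}$ ($Z = \frac{72}{-27} = 72 \left(- \frac{1}{27}\right) = - \frac{8}{3} \approx -2.6667$)
$U + Z = i \sqrt{185} - \frac{8}{3} = - \frac{8}{3} + i \sqrt{185}$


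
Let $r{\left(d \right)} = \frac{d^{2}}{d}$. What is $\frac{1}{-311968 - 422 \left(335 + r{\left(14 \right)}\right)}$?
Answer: $- \frac{1}{459246} \approx -2.1775 \cdot 10^{-6}$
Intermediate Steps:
$r{\left(d \right)} = d$
$\frac{1}{-311968 - 422 \left(335 + r{\left(14 \right)}\right)} = \frac{1}{-311968 - 422 \left(335 + 14\right)} = \frac{1}{-311968 - 147278} = \frac{1}{-459246} = - \frac{1}{459246}$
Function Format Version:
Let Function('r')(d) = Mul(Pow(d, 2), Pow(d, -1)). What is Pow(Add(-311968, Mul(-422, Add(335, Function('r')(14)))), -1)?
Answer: Rational(-1, 459246) ≈ -2.1775e-6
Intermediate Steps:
Function('r')(d) = d
Pow(Add(-311968, Mul(-422, Add(335, Function('r')(14)))), -1) = Pow(Add(-311968, Mul(-422, Add(335, 14))), -1) = Pow(Add(-311968, Mul(-422, 349)), -1) = Pow(Add(-311968, -147278), -1) = Pow(-459246, -1) = Rational(-1, 459246)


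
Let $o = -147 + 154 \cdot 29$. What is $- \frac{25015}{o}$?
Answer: $- \frac{25015}{4319} \approx -5.7918$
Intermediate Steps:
$o = 4319$ ($o = -147 + 4466 = 4319$)
$- \frac{25015}{o} = - \frac{25015}{4319}$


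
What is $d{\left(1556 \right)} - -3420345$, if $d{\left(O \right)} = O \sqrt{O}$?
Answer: $3420345 + 3112 \sqrt{389} \approx 3.4817 \cdot 10^{6}$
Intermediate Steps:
$d{\left(O \right)} = O^{\frac{3}{2}}$
$d{\left(1556 \right)} - -3420345 = 1556^{\frac{3}{2}} - -3420345 = 3112 \sqrt{389} + 3420345 = 3420345 + 3112 \sqrt{389}$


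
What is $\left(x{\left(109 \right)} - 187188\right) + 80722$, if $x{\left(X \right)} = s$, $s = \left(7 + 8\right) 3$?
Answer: $-106421$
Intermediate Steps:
$s = 45$ ($s = 15 \cdot 3 = 45$)
$x{\left(X \right)} = 45$
$\left(x{\left(109 \right)} - 187188\right) + 80722 = \left(45 - 187188\right) + 80722 = -187143 + 80722 = -106421$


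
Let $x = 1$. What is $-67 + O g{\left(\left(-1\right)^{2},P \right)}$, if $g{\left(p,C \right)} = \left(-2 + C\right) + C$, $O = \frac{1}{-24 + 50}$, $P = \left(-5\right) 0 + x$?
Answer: $-67$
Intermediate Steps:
$P = 1$ ($P = \left(-5\right) 0 + 1 = 0 + 1 = 1$)
$O = \frac{1}{26} \approx 0.038462$
$g{\left(p,C \right)} = -2 + 2 C$
$-67 + O g{\left(\left(-1\right)^{2},P \right)} = -67 + \frac{-2 + 2 \cdot 1}{26} = -67 + \frac{-2 + 2}{26} = -67 + \frac{1}{26} \cdot 0 = -67 + 0 = -67$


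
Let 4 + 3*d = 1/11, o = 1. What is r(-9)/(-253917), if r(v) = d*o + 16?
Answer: -485/8379261 ≈ -5.7881e-5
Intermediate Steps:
d = -43/33 (d = -4/3 + (⅓)/11 = -4/3 + (⅓)*(1/11) = -4/3 + 1/33 = -43/33 ≈ -1.3030)
r(v) = 485/33 (r(v) = -43/33*1 + 16 = -43/33 + 16 = 485/33)
r(-9)/(-253917) = (485/33)/(-253917) = (485/33)*(-1/253917) = -485/8379261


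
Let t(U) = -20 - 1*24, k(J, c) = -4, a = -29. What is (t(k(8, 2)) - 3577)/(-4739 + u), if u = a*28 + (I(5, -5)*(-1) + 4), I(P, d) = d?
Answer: 213/326 ≈ 0.65337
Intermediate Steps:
u = -803 (u = -29*28 + (-5*(-1) + 4) = -812 + (5 + 4) = -812 + 9 = -803)
t(U) = -44 (t(U) = -20 - 24 = -44)
(t(k(8, 2)) - 3577)/(-4739 + u) = (-44 - 3577)/(-4739 - 803) = -3621/(-5542) = -3621*(-1/5542) = 213/326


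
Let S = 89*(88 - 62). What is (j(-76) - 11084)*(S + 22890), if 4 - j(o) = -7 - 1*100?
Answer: -276563492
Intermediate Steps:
S = 2314 (S = 89*26 = 2314)
j(o) = 111 (j(o) = 4 - (-7 - 1*100) = 4 - (-7 - 100) = 4 - 1*(-107) = 4 + 107 = 111)
(j(-76) - 11084)*(S + 22890) = (111 - 11084)*(2314 + 22890) = -10973*25204 = -276563492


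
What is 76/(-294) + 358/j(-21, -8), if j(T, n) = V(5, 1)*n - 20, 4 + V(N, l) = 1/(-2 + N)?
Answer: 11201/294 ≈ 38.099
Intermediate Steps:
V(N, l) = -4 + 1/(-2 + N)
j(T, n) = -20 - 11*n/3 (j(T, n) = ((9 - 4*5)/(-2 + 5))*n - 20 = ((9 - 20)/3)*n - 20 = ((⅓)*(-11))*n - 20 = -11*n/3 - 20 = -20 - 11*n/3)
76/(-294) + 358/j(-21, -8) = 76/(-294) + 358/(-20 - 11/3*(-8)) = 76*(-1/294) + 358/(-20 + 88/3) = -38/147 + 358/(28/3) = -38/147 + 358*(3/28) = -38/147 + 537/14 = 11201/294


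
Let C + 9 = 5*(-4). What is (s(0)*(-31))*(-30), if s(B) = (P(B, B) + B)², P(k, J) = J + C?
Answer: 782130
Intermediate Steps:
C = -29 (C = -9 + 5*(-4) = -9 - 20 = -29)
P(k, J) = -29 + J (P(k, J) = J - 29 = -29 + J)
s(B) = (-29 + 2*B)² (s(B) = ((-29 + B) + B)² = (-29 + 2*B)²)
(s(0)*(-31))*(-30) = ((-29 + 2*0)²*(-31))*(-30) = ((-29 + 0)²*(-31))*(-30) = ((-29)²*(-31))*(-30) = (841*(-31))*(-30) = -26071*(-30) = 782130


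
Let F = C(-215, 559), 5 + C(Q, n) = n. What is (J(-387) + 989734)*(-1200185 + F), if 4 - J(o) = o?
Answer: -1187784643875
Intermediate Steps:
C(Q, n) = -5 + n
J(o) = 4 - o
F = 554 (F = -5 + 559 = 554)
(J(-387) + 989734)*(-1200185 + F) = ((4 - 1*(-387)) + 989734)*(-1200185 + 554) = ((4 + 387) + 989734)*(-1199631) = (391 + 989734)*(-1199631) = 990125*(-1199631) = -1187784643875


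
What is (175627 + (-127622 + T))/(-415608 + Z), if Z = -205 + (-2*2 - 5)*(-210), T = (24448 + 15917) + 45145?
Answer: -133515/413923 ≈ -0.32256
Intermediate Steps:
T = 85510 (T = 40365 + 45145 = 85510)
Z = 1685 (Z = -205 + (-4 - 5)*(-210) = -205 - 9*(-210) = -205 + 1890 = 1685)
(175627 + (-127622 + T))/(-415608 + Z) = (175627 + (-127622 + 85510))/(-415608 + 1685) = (175627 - 42112)/(-413923) = 133515*(-1/413923) = -133515/413923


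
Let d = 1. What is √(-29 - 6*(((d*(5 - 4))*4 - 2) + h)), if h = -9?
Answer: √13 ≈ 3.6056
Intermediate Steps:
√(-29 - 6*(((d*(5 - 4))*4 - 2) + h)) = √(-29 - 6*(((1*(5 - 4))*4 - 2) - 9)) = √(-29 - 6*(((1*1)*4 - 2) - 9)) = √(-29 - 6*((1*4 - 2) - 9)) = √(-29 - 6*((4 - 2) - 9)) = √(-29 - 6*(2 - 9)) = √(-29 - 6*(-7)) = √(-29 + 42) = √13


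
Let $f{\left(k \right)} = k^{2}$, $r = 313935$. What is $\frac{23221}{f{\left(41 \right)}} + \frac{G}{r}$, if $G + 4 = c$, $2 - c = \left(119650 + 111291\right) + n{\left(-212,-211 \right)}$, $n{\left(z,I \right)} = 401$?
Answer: $\frac{6900995371}{527724735} \approx 13.077$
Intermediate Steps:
$c = -231340$ ($c = 2 - \left(\left(119650 + 111291\right) + 401\right) = 2 - \left(230941 + 401\right) = 2 - 231342 = -231340$)
$G = -231344$ ($G = -4 - 231340 = -231344$)
$\frac{23221}{f{\left(41 \right)}} + \frac{G}{r} = \frac{23221}{41^{2}} - \frac{231344}{313935} = \frac{23221}{1681} - \frac{231344}{313935} = \frac{6900995371}{527724735}$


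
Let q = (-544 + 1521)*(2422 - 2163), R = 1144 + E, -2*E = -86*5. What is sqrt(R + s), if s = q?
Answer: sqrt(254402) ≈ 504.38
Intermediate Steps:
E = 215 (E = -(-43)*5 = -1/2*(-430) = 215)
R = 1359 (R = 1144 + 215 = 1359)
q = 253043 (q = 977*259 = 253043)
s = 253043
sqrt(R + s) = sqrt(1359 + 253043) = sqrt(254402)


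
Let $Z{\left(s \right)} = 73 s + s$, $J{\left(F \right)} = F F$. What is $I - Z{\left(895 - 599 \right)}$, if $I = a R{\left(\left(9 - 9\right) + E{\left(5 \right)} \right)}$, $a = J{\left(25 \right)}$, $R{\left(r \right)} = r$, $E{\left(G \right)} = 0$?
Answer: $-21904$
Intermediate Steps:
$J{\left(F \right)} = F^{2}$
$Z{\left(s \right)} = 74 s$
$a = 625$ ($a = 25^{2} = 625$)
$I = 0$ ($I = 625 \left(\left(9 - 9\right) + 0\right) = 625 \left(0 + 0\right) = 625 \cdot 0 = 0$)
$I - Z{\left(895 - 599 \right)} = 0 - 74 \left(895 - 599\right) = 0 - 74 \cdot 296 = 0 - 21904 = -21904$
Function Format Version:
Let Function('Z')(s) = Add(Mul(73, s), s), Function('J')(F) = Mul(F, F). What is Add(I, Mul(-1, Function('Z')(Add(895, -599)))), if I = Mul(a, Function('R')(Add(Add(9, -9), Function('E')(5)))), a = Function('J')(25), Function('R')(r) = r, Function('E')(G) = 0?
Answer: -21904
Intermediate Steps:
Function('J')(F) = Pow(F, 2)
Function('Z')(s) = Mul(74, s)
a = 625 (a = Pow(25, 2) = 625)
I = 0 (I = Mul(625, Add(Add(9, -9), 0)) = Mul(625, Add(0, 0)) = Mul(625, 0) = 0)
Add(I, Mul(-1, Function('Z')(Add(895, -599)))) = Add(0, Mul(-1, Mul(74, Add(895, -599)))) = Add(0, Mul(-1, Mul(74, 296))) = Add(0, Mul(-1, 21904)) = Add(0, -21904) = -21904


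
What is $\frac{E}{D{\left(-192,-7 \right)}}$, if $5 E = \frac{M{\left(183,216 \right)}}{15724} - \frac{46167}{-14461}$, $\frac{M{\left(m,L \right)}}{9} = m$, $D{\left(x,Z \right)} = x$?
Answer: $- \frac{49983145}{14552624896} \approx -0.0034346$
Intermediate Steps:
$M{\left(m,L \right)} = 9 m$
$E = \frac{149949435}{227384764}$ ($E = \frac{\frac{9 \cdot 183}{15724} - \frac{46167}{-14461}}{5} = \frac{1647 \cdot \frac{1}{15724} - - \frac{46167}{14461}}{5} = \frac{\frac{1647}{15724} + \frac{46167}{14461}}{5} = \frac{1}{5} \cdot \frac{749747175}{227384764} = \frac{149949435}{227384764} \approx 0.65945$)
$\frac{E}{D{\left(-192,-7 \right)}} = \frac{149949435}{227384764 \left(-192\right)} = \frac{149949435}{227384764} \left(- \frac{1}{192}\right) = - \frac{49983145}{14552624896}$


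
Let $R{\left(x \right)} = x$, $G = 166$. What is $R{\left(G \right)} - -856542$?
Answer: $856708$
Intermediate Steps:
$R{\left(G \right)} - -856542 = 166 - -856542 = 166 + 856542 = 856708$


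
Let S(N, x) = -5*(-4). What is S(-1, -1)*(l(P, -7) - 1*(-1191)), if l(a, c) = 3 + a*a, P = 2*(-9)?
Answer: 30360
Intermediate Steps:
P = -18
l(a, c) = 3 + a²
S(N, x) = 20
S(-1, -1)*(l(P, -7) - 1*(-1191)) = 20*((3 + (-18)²) - 1*(-1191)) = 20*((3 + 324) + 1191) = 20*(327 + 1191) = 20*1518 = 30360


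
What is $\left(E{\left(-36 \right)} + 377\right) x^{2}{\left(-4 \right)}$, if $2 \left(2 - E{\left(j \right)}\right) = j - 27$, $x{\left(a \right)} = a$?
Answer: $6568$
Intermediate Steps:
$E{\left(j \right)} = \frac{31}{2} - \frac{j}{2}$ ($E{\left(j \right)} = 2 - \frac{j - 27}{2} = 2 - \frac{-27 + j}{2} = 2 - \left(- \frac{27}{2} + \frac{j}{2}\right) = \frac{31}{2} - \frac{j}{2}$)
$\left(E{\left(-36 \right)} + 377\right) x^{2}{\left(-4 \right)} = \left(\left(\frac{31}{2} - -18\right) + 377\right) \left(-4\right)^{2} = \left(\left(\frac{31}{2} + 18\right) + 377\right) 16 = \left(\frac{67}{2} + 377\right) 16 = \frac{821}{2} \cdot 16 = 6568$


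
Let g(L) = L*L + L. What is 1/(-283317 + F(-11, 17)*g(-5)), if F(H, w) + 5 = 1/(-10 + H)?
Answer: -21/5951777 ≈ -3.5284e-6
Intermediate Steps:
g(L) = L + L² (g(L) = L² + L = L + L²)
F(H, w) = -5 + 1/(-10 + H)
1/(-283317 + F(-11, 17)*g(-5)) = 1/(-283317 + ((51 - 5*(-11))/(-10 - 11))*(-5*(1 - 5))) = 1/(-283317 + ((51 + 55)/(-21))*(-5*(-4))) = 1/(-283317 - 1/21*106*20) = 1/(-283317 - 106/21*20) = 1/(-283317 - 2120/21) = 1/(-5951777/21) = -21/5951777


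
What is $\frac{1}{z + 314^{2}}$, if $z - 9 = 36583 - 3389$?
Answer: $\frac{1}{131799} \approx 7.5873 \cdot 10^{-6}$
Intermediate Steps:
$z = 33203$ ($z = 9 + \left(36583 - 3389\right) = 9 + 33194 = 33203$)
$\frac{1}{z + 314^{2}} = \frac{1}{33203 + 314^{2}} = \frac{1}{33203 + 98596} = \frac{1}{131799}$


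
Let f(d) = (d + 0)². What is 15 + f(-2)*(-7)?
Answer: -13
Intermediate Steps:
f(d) = d²
15 + f(-2)*(-7) = 15 + (-2)²*(-7) = 15 + 4*(-7) = 15 - 28 = -13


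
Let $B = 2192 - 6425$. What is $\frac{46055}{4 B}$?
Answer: $- \frac{46055}{16932} \approx -2.72$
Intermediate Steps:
$B = -4233$ ($B = 2192 - 6425 = -4233$)
$\frac{46055}{4 B} = \frac{46055}{4 \left(-4233\right)} = \frac{46055}{-16932} = 46055 \left(- \frac{1}{16932}\right) = - \frac{46055}{16932}$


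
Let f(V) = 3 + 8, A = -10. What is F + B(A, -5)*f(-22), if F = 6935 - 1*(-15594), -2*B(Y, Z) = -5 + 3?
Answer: 22540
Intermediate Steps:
f(V) = 11
B(Y, Z) = 1 (B(Y, Z) = -(-5 + 3)/2 = -1/2*(-2) = 1)
F = 22529 (F = 6935 + 15594 = 22529)
F + B(A, -5)*f(-22) = 22529 + 1*11 = 22529 + 11 = 22540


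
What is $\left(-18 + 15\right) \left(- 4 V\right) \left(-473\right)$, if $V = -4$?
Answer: $22704$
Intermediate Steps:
$\left(-18 + 15\right) \left(- 4 V\right) \left(-473\right) = \left(-18 + 15\right) \left(\left(-4\right) \left(-4\right)\right) \left(-473\right) = \left(-3\right) 16 \left(-473\right) = \left(-48\right) \left(-473\right) = 22704$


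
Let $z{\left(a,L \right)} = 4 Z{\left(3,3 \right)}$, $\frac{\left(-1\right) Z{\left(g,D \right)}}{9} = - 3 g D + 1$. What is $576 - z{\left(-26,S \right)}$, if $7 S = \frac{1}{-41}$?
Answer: $-360$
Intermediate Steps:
$Z{\left(g,D \right)} = -9 + 27 D g$ ($Z{\left(g,D \right)} = - 9 \left(- 3 g D + 1\right) = - 9 \left(- 3 D g + 1\right) = - 9 \left(1 - 3 D g\right) = -9 + 27 D g$)
$S = - \frac{1}{287}$ ($S = \frac{1}{7 \left(-41\right)} = \frac{1}{7} \left(- \frac{1}{41}\right) = - \frac{1}{287} \approx -0.0034843$)
$z{\left(a,L \right)} = 936$ ($z{\left(a,L \right)} = 4 \left(-9 + 27 \cdot 3 \cdot 3\right) = 4 \left(-9 + 243\right) = 4 \cdot 234 = 936$)
$576 - z{\left(-26,S \right)} = 576 - 936 = -360$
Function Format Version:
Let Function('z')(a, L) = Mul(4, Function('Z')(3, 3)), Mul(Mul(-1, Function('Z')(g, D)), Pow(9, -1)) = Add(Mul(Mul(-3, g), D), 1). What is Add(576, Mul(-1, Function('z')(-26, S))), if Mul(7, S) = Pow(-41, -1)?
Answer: -360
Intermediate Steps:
Function('Z')(g, D) = Add(-9, Mul(27, D, g)) (Function('Z')(g, D) = Mul(-9, Add(Mul(Mul(-3, g), D), 1)) = Mul(-9, Add(Mul(-3, D, g), 1)) = Mul(-9, Add(1, Mul(-3, D, g))) = Add(-9, Mul(27, D, g)))
S = Rational(-1, 287) (S = Mul(Rational(1, 7), Pow(-41, -1)) = Mul(Rational(1, 7), Rational(-1, 41)) = Rational(-1, 287) ≈ -0.0034843)
Function('z')(a, L) = 936 (Function('z')(a, L) = Mul(4, Add(-9, Mul(27, 3, 3))) = Mul(4, Add(-9, 243)) = Mul(4, 234) = 936)
Add(576, Mul(-1, Function('z')(-26, S))) = Add(576, Mul(-1, 936)) = Add(576, -936) = -360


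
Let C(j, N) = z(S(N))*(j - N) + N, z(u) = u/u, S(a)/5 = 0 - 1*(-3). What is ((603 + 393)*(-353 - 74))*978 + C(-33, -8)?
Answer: -415935609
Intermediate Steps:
S(a) = 15 (S(a) = 5*(0 - 1*(-3)) = 5*(0 + 3) = 5*3 = 15)
z(u) = 1
C(j, N) = j (C(j, N) = 1*(j - N) + N = (j - N) + N = j)
((603 + 393)*(-353 - 74))*978 + C(-33, -8) = ((603 + 393)*(-353 - 74))*978 - 33 = (996*(-427))*978 - 33 = -425292*978 - 33 = -415935576 - 33 = -415935609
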